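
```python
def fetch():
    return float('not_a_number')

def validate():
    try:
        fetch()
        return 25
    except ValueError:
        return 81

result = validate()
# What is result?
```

Step-by-step execution trace:
1. `validate()` calls `fetch()`.
2. `fetch()` evaluates `float('not_a_number')`, which raises ValueError; it propagates to the caller.
3. `return 25` is not reached.
4. `except ValueError` in validate matches → returns 81.
5. result = 81.
Result: 81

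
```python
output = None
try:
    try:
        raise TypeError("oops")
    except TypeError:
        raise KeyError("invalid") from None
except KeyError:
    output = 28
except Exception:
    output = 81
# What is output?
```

Step-by-step execution trace:
1. Inner try raises TypeError; inner `except TypeError` catches it.
2. `raise KeyError(...) from None` raises KeyError (from None suppresses __context__, but the active exception is still KeyError).
3. Outer `except KeyError` matches → output = 28.
4. `except Exception` is not reached.
Result: 28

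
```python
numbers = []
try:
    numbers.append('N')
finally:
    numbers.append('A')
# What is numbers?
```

Step-by-step execution trace:
1. try: `numbers.append('N')` → numbers = ['N'].
2. The try body completes without raising.
3. finally always runs: `numbers.append('A')` → numbers = ['N', 'A'].
Result: ['N', 'A']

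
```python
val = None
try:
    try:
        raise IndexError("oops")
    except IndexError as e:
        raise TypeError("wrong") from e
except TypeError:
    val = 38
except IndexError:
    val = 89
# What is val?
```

Step-by-step execution trace:
1. Inner try raises IndexError; inner `except IndexError as e` catches it.
2. `raise TypeError(...) from e` raises TypeError (IndexError is attached as __cause__, but only TypeError is active).
3. Outer `except TypeError` matches → val = 38.
4. `except IndexError` is not reached.
Result: 38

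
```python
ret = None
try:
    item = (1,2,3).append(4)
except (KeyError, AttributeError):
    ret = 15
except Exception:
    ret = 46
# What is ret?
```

Step-by-step execution trace:
1. `item = (1,2,3).append(4)` raises AttributeError.
2. `except (KeyError, AttributeError)` matches (AttributeError is in the tuple) → ret = 15.
3. `except Exception` is not reached.
Result: 15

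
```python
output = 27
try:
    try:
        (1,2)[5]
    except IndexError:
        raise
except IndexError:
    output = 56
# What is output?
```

Step-by-step execution trace:
1. Inner try: `(1,2)[5]` raises IndexError.
2. Inner `except IndexError` matches; bare `raise` re-raises the same IndexError.
3. Outer `except IndexError` matches → output = 56.
Result: 56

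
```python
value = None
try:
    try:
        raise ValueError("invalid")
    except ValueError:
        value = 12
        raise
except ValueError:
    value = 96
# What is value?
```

Step-by-step execution trace:
1. Inner try: `raise ValueError("invalid")` raises ValueError.
2. Inner `except ValueError` matches → value = 12.
3. bare `raise` re-raises the same ValueError.
4. Outer `except ValueError` matches → value = 96.
Result: 96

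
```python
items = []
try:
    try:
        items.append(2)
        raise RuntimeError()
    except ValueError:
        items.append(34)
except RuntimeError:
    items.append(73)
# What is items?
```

Step-by-step execution trace:
1. Inner try: `items.append(2)` → items = [2].
2. `raise RuntimeError()` raises RuntimeError.
3. Inner `except ValueError` does not match RuntimeError; exception propagates to outer try.
4. Outer `except RuntimeError` matches → `items.append(73)` → items = [2, 73].
Result: [2, 73]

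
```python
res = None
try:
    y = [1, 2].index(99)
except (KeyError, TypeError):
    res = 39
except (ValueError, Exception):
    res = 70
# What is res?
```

Step-by-step execution trace:
1. `y = [1, 2].index(99)` raises ValueError.
2. `except (KeyError, TypeError)` does not match ValueError; skipped.
3. `except (ValueError, Exception)` matches (ValueError is in the tuple) → res = 70.
Result: 70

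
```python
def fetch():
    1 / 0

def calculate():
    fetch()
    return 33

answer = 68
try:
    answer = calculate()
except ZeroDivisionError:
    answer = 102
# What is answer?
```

Step-by-step execution trace:
1. answer starts at 68.
2. try: `calculate()` calls `fetch()`.
3. `fetch()` evaluates `1 / 0`, which raises ZeroDivisionError; it propagates through calculate (uncaught).
4. `return 33` in calculate is not reached; the assignment to answer does not complete.
5. `except ZeroDivisionError` matches → answer = 102.
Result: 102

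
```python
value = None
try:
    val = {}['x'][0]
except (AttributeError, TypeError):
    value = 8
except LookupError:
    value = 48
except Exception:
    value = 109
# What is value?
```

Step-by-step execution trace:
1. `val = {}['x'][0]` raises KeyError.
2. `except (AttributeError, TypeError)` does not match KeyError; skipped.
3. `except LookupError` matches (KeyError is a subclass of LookupError) → value = 48.
4. `except Exception` is not reached.
Result: 48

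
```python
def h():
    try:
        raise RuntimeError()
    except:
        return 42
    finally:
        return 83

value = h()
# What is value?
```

Step-by-step execution trace:
1. `h()` enters try: `raise RuntimeError()` raises RuntimeError.
2. bare `except` matches → `return 42` sets pending return value 42.
3. Before returning, `finally: return 83` runs and overrides the pending return.
4. h() returns 83 → value = 83.
Result: 83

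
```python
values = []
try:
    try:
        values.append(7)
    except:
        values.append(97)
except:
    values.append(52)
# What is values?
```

Step-by-step execution trace:
1. Inner try: `values.append(7)` → values = [7]. No exception raised.
2. Inner `except` is skipped.
3. Inner try completes normally; outer `except` is skipped.
Result: [7]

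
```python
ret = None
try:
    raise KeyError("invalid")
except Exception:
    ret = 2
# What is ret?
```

Step-by-step execution trace:
1. `raise KeyError(...)` raises KeyError.
2. `except Exception` matches (KeyError is a subclass of Exception) → ret = 2.
Result: 2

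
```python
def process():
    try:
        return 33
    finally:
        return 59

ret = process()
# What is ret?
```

Step-by-step execution trace:
1. `process()` enters try: `return 33` sets pending return value 33.
2. Before returning, `finally: return 59` runs and overrides the pending return.
3. process() returns 59 → ret = 59.
Result: 59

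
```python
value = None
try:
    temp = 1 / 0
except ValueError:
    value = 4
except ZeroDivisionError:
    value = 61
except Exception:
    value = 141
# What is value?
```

Step-by-step execution trace:
1. `temp = 1 / 0` raises ZeroDivisionError.
2. `except ValueError` does not match ZeroDivisionError; skipped.
3. `except ZeroDivisionError` matches → value = 61.
4. Remaining except clauses are skipped.
Result: 61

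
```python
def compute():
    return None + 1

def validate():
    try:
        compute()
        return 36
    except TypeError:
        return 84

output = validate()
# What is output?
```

Step-by-step execution trace:
1. `validate()` calls `compute()`.
2. `compute()` evaluates `None + 1`, which raises TypeError; it propagates to the caller.
3. `return 36` is not reached.
4. `except TypeError` in validate matches → returns 84.
5. output = 84.
Result: 84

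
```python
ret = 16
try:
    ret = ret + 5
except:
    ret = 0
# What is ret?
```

Step-by-step execution trace:
1. ret starts at 16.
2. try: `ret = ret + 5` → ret = 21. No exception raised.
3. `except` is skipped.
Result: 21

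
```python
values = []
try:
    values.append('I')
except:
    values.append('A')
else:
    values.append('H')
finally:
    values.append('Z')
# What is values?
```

Step-by-step execution trace:
1. try: `values.append('I')` → values = ['I']. No exception raised.
2. `except` is skipped.
3. `else` runs: `values.append('H')` → values = ['I', 'H'].
4. `finally` always runs: `values.append('Z')` → values = ['I', 'H', 'Z'].
Result: ['I', 'H', 'Z']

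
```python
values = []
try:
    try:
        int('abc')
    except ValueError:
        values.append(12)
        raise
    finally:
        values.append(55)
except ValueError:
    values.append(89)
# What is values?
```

Step-by-step execution trace:
1. Inner try: `int('abc')` raises ValueError.
2. Inner `except ValueError` matches → `values.append(12)` → values = [12].
3. bare `raise` re-raises ValueError.
4. Inner `finally` runs during unwinding: `values.append(55)` → values = [12, 55].
5. Outer `except ValueError` matches → `values.append(89)` → values = [12, 55, 89].
Result: [12, 55, 89]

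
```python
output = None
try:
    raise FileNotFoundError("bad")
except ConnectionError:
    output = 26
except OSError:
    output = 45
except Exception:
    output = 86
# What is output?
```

Step-by-step execution trace:
1. `raise FileNotFoundError(...)` raises FileNotFoundError.
2. `except ConnectionError` does not match (FileNotFoundError is not a subclass of ConnectionError); skipped.
3. `except OSError` matches (FileNotFoundError is a subclass of OSError) → output = 45.
4. `except Exception` is not reached.
Result: 45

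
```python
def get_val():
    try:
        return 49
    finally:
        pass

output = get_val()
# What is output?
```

Step-by-step execution trace:
1. `get_val()` enters try: `return 49` sets pending return value 49.
2. Before returning, `finally: pass` runs (no effect).
3. get_val() returns 49 → output = 49.
Result: 49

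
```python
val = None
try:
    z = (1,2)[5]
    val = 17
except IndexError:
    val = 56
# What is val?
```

Step-by-step execution trace:
1. `z = (1,2)[5]` raises IndexError.
2. `val = 17` is not reached.
3. `except IndexError` matches → val = 56.
Result: 56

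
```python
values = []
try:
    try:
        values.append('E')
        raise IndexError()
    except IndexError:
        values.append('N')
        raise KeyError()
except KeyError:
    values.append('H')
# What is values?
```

Step-by-step execution trace:
1. Inner try: `values.append('E')` → values = ['E'].
2. `raise IndexError()` raises IndexError.
3. Inner `except IndexError` matches → `values.append('N')` → values = ['E', 'N'].
4. `raise KeyError()` raises KeyError; propagates to outer try.
5. Outer `except KeyError` matches → `values.append('H')` → values = ['E', 'N', 'H'].
Result: ['E', 'N', 'H']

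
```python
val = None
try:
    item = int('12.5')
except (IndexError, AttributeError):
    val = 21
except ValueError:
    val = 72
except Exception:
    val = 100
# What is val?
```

Step-by-step execution trace:
1. `item = int('12.5')` raises ValueError.
2. `except (IndexError, AttributeError)` does not match ValueError; skipped.
3. `except ValueError` matches (exact type match) → val = 72.
4. `except Exception` is not reached.
Result: 72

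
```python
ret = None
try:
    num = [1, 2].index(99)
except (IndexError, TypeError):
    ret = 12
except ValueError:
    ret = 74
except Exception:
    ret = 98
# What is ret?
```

Step-by-step execution trace:
1. `num = [1, 2].index(99)` raises ValueError.
2. `except (IndexError, TypeError)` does not match ValueError; skipped.
3. `except ValueError` matches (exact type match) → ret = 74.
4. `except Exception` is not reached.
Result: 74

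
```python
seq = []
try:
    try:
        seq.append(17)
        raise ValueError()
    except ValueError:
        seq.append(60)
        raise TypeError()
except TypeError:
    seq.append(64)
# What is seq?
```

Step-by-step execution trace:
1. Inner try: `seq.append(17)` → seq = [17].
2. `raise ValueError()` raises ValueError.
3. Inner `except ValueError` matches → `seq.append(60)` → seq = [17, 60].
4. `raise TypeError()` raises TypeError; propagates to outer try.
5. Outer `except TypeError` matches → `seq.append(64)` → seq = [17, 60, 64].
Result: [17, 60, 64]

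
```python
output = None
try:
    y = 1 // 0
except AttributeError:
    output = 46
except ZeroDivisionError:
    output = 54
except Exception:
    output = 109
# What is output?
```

Step-by-step execution trace:
1. `y = 1 // 0` raises ZeroDivisionError.
2. `except AttributeError` does not match ZeroDivisionError; skipped.
3. `except ZeroDivisionError` matches → output = 54.
4. Remaining except clauses are skipped.
Result: 54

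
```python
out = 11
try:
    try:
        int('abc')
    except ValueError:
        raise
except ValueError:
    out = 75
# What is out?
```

Step-by-step execution trace:
1. Inner try: `int('abc')` raises ValueError.
2. Inner `except ValueError` matches; bare `raise` re-raises the same ValueError.
3. Outer `except ValueError` matches → out = 75.
Result: 75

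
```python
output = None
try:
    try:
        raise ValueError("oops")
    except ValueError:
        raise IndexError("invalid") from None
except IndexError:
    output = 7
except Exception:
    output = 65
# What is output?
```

Step-by-step execution trace:
1. Inner try raises ValueError; inner `except ValueError` catches it.
2. `raise IndexError(...) from None` raises IndexError (from None suppresses __context__, but the active exception is still IndexError).
3. Outer `except IndexError` matches → output = 7.
4. `except Exception` is not reached.
Result: 7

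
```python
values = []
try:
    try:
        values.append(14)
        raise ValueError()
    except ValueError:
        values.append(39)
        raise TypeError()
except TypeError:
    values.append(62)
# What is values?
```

Step-by-step execution trace:
1. Inner try: `values.append(14)` → values = [14].
2. `raise ValueError()` raises ValueError.
3. Inner `except ValueError` matches → `values.append(39)` → values = [14, 39].
4. `raise TypeError()` raises TypeError; propagates to outer try.
5. Outer `except TypeError` matches → `values.append(62)` → values = [14, 39, 62].
Result: [14, 39, 62]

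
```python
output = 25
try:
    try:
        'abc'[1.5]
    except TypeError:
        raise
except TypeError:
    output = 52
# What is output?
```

Step-by-step execution trace:
1. Inner try: `'abc'[1.5]` raises TypeError.
2. Inner `except TypeError` matches; bare `raise` re-raises the same TypeError.
3. Outer `except TypeError` matches → output = 52.
Result: 52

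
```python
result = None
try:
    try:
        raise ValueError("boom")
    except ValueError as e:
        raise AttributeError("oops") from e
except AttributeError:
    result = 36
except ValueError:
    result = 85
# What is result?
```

Step-by-step execution trace:
1. Inner try raises ValueError; inner `except ValueError as e` catches it.
2. `raise AttributeError(...) from e` raises AttributeError (ValueError is attached as __cause__, but only AttributeError is active).
3. Outer `except AttributeError` matches → result = 36.
4. `except ValueError` is not reached.
Result: 36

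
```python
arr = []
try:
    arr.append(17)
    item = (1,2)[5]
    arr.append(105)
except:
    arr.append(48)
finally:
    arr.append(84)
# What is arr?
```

Step-by-step execution trace:
1. try: `arr.append(17)` → arr = [17].
2. `item = (1,2)[5]` raises IndexError; `arr.append(105)` is not reached.
3. bare `except` matches → `arr.append(48)` → arr = [17, 48].
4. finally always runs: `arr.append(84)` → arr = [17, 48, 84].
Result: [17, 48, 84]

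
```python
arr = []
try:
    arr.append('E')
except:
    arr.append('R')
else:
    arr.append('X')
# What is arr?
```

Step-by-step execution trace:
1. try: `arr.append('E')` → arr = ['E']. No exception raised.
2. `except` is skipped.
3. `else` runs (try completed without exception): `arr.append('X')` → arr = ['E', 'X'].
Result: ['E', 'X']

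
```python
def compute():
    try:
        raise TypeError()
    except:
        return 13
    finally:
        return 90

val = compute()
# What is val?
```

Step-by-step execution trace:
1. `compute()` enters try: `raise TypeError()` raises TypeError.
2. bare `except` matches → `return 13` sets pending return value 13.
3. Before returning, `finally: return 90` runs and overrides the pending return.
4. compute() returns 90 → val = 90.
Result: 90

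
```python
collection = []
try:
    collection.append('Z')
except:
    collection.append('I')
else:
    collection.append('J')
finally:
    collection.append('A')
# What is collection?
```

Step-by-step execution trace:
1. try: `collection.append('Z')` → collection = ['Z']. No exception raised.
2. `except` is skipped.
3. `else` runs: `collection.append('J')` → collection = ['Z', 'J'].
4. `finally` always runs: `collection.append('A')` → collection = ['Z', 'J', 'A'].
Result: ['Z', 'J', 'A']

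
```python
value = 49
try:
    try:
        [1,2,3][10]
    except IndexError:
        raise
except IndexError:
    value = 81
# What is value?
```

Step-by-step execution trace:
1. Inner try: `[1,2,3][10]` raises IndexError.
2. Inner `except IndexError` matches; bare `raise` re-raises the same IndexError.
3. Outer `except IndexError` matches → value = 81.
Result: 81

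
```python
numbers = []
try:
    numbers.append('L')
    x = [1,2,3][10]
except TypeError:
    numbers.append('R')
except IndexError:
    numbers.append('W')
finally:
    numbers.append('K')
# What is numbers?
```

Step-by-step execution trace:
1. try: `numbers.append('L')` → numbers = ['L'].
2. `x = [1,2,3][10]` raises IndexError.
3. `except TypeError` does not match IndexError; skipped.
4. `except IndexError` matches → `numbers.append('W')` → numbers = ['L', 'W'].
5. finally always runs: `numbers.append('K')` → numbers = ['L', 'W', 'K'].
Result: ['L', 'W', 'K']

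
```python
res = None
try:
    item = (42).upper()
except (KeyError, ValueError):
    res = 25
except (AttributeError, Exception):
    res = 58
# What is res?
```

Step-by-step execution trace:
1. `item = (42).upper()` raises AttributeError.
2. `except (KeyError, ValueError)` does not match AttributeError; skipped.
3. `except (AttributeError, Exception)` matches (AttributeError is in the tuple) → res = 58.
Result: 58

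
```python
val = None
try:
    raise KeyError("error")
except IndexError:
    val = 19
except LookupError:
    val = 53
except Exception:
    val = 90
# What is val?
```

Step-by-step execution trace:
1. `raise KeyError(...)` raises KeyError.
2. `except IndexError` does not match (KeyError is not a subclass of IndexError); skipped.
3. `except LookupError` matches (KeyError is a subclass of LookupError) → val = 53.
4. `except Exception` is not reached.
Result: 53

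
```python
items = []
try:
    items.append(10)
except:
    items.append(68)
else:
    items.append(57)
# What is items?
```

Step-by-step execution trace:
1. try: `items.append(10)` → items = [10]. No exception raised.
2. `except` is skipped.
3. `else` runs (try completed without exception): `items.append(57)` → items = [10, 57].
Result: [10, 57]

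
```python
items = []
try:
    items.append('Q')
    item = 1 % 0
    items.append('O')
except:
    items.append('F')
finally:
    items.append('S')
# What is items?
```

Step-by-step execution trace:
1. try: `items.append('Q')` → items = ['Q'].
2. `item = 1 % 0` raises ZeroDivisionError; `items.append('O')` is not reached.
3. bare `except` matches → `items.append('F')` → items = ['Q', 'F'].
4. finally always runs: `items.append('S')` → items = ['Q', 'F', 'S'].
Result: ['Q', 'F', 'S']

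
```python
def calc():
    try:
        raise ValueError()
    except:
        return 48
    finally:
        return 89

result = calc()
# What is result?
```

Step-by-step execution trace:
1. `calc()` enters try: `raise ValueError()` raises ValueError.
2. bare `except` matches → `return 48` sets pending return value 48.
3. Before returning, `finally: return 89` runs and overrides the pending return.
4. calc() returns 89 → result = 89.
Result: 89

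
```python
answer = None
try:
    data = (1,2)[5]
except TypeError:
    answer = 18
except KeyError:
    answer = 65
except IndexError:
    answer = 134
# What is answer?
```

Step-by-step execution trace:
1. `data = (1,2)[5]` raises IndexError.
2. `except TypeError` does not match IndexError; skipped.
3. `except KeyError` does not match IndexError; skipped.
4. `except IndexError` matches → answer = 134.
Result: 134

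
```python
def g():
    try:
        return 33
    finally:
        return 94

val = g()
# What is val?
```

Step-by-step execution trace:
1. `g()` enters try: `return 33` sets pending return value 33.
2. Before returning, `finally: return 94` runs and overrides the pending return.
3. g() returns 94 → val = 94.
Result: 94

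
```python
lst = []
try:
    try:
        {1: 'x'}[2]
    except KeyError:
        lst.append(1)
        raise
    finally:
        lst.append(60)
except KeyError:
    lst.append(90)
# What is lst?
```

Step-by-step execution trace:
1. Inner try: `{1: 'x'}[2]` raises KeyError.
2. Inner `except KeyError` matches → `lst.append(1)` → lst = [1].
3. bare `raise` re-raises KeyError.
4. Inner `finally` runs during unwinding: `lst.append(60)` → lst = [1, 60].
5. Outer `except KeyError` matches → `lst.append(90)` → lst = [1, 60, 90].
Result: [1, 60, 90]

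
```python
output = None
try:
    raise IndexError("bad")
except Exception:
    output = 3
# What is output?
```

Step-by-step execution trace:
1. `raise IndexError(...)` raises IndexError.
2. `except Exception` matches (IndexError is a subclass of Exception) → output = 3.
Result: 3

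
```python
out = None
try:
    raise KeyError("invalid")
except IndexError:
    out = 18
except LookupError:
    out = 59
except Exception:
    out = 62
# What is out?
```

Step-by-step execution trace:
1. `raise KeyError(...)` raises KeyError.
2. `except IndexError` does not match (KeyError is not a subclass of IndexError); skipped.
3. `except LookupError` matches (KeyError is a subclass of LookupError) → out = 59.
4. `except Exception` is not reached.
Result: 59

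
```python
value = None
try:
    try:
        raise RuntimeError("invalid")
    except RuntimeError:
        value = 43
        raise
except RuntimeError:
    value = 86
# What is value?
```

Step-by-step execution trace:
1. Inner try: `raise RuntimeError("invalid")` raises RuntimeError.
2. Inner `except RuntimeError` matches → value = 43.
3. bare `raise` re-raises the same RuntimeError.
4. Outer `except RuntimeError` matches → value = 86.
Result: 86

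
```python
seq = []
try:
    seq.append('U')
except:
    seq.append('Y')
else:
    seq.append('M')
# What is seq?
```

Step-by-step execution trace:
1. try: `seq.append('U')` → seq = ['U']. No exception raised.
2. `except` is skipped.
3. `else` runs (try completed without exception): `seq.append('M')` → seq = ['U', 'M'].
Result: ['U', 'M']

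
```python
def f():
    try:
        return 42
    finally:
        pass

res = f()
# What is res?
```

Step-by-step execution trace:
1. `f()` enters try: `return 42` sets pending return value 42.
2. Before returning, `finally: pass` runs (no effect).
3. f() returns 42 → res = 42.
Result: 42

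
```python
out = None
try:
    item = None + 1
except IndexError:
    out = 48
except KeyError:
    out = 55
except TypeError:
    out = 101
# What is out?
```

Step-by-step execution trace:
1. `item = None + 1` raises TypeError.
2. `except IndexError` does not match TypeError; skipped.
3. `except KeyError` does not match TypeError; skipped.
4. `except TypeError` matches → out = 101.
Result: 101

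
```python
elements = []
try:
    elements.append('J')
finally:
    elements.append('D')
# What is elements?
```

Step-by-step execution trace:
1. try: `elements.append('J')` → elements = ['J'].
2. The try body completes without raising.
3. finally always runs: `elements.append('D')` → elements = ['J', 'D'].
Result: ['J', 'D']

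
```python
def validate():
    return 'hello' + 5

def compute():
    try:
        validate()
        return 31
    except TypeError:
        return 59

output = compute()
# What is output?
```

Step-by-step execution trace:
1. `compute()` calls `validate()`.
2. `validate()` evaluates `'hello' + 5`, which raises TypeError; it propagates to the caller.
3. `return 31` is not reached.
4. `except TypeError` in compute matches → returns 59.
5. output = 59.
Result: 59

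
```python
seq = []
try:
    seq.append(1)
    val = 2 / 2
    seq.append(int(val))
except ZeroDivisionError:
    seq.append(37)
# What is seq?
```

Step-by-step execution trace:
1. try: `seq.append(1)` → seq = [1].
2. `val = 2 / 2` → val = 1.0. No exception raised.
3. `seq.append(int(val))` → seq = [1, 1].
4. `except ZeroDivisionError` is skipped (no exception was raised).
Result: [1, 1]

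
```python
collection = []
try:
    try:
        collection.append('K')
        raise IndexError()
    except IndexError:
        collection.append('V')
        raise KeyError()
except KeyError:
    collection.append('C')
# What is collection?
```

Step-by-step execution trace:
1. Inner try: `collection.append('K')` → collection = ['K'].
2. `raise IndexError()` raises IndexError.
3. Inner `except IndexError` matches → `collection.append('V')` → collection = ['K', 'V'].
4. `raise KeyError()` raises KeyError; propagates to outer try.
5. Outer `except KeyError` matches → `collection.append('C')` → collection = ['K', 'V', 'C'].
Result: ['K', 'V', 'C']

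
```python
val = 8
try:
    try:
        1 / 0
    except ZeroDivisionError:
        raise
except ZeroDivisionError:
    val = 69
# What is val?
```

Step-by-step execution trace:
1. Inner try: `1 / 0` raises ZeroDivisionError.
2. Inner `except ZeroDivisionError` matches; bare `raise` re-raises the same ZeroDivisionError.
3. Outer `except ZeroDivisionError` matches → val = 69.
Result: 69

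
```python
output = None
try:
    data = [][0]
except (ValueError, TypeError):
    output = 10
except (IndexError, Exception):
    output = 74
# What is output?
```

Step-by-step execution trace:
1. `data = [][0]` raises IndexError.
2. `except (ValueError, TypeError)` does not match IndexError; skipped.
3. `except (IndexError, Exception)` matches (IndexError is in the tuple) → output = 74.
Result: 74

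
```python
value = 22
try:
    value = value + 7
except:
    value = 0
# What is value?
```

Step-by-step execution trace:
1. value starts at 22.
2. try: `value = value + 7` → value = 29. No exception raised.
3. `except` is skipped.
Result: 29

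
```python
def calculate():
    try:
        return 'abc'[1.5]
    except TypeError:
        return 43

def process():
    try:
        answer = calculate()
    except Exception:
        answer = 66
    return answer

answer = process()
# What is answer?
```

Step-by-step execution trace:
1. `process()` calls `calculate()`.
2. In calculate: `'abc'[1.5]` raises TypeError; `except TypeError` catches it → returns 43.
3. In process: `answer = calculate()` → answer = 43. No exception reaches process.
4. `except Exception` is skipped; process returns 43.
5. answer = 43.
Result: 43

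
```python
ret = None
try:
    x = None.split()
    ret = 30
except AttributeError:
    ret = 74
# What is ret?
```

Step-by-step execution trace:
1. `x = None.split()` raises AttributeError.
2. `ret = 30` is not reached.
3. `except AttributeError` matches → ret = 74.
Result: 74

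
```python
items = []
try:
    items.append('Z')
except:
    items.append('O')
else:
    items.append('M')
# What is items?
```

Step-by-step execution trace:
1. try: `items.append('Z')` → items = ['Z']. No exception raised.
2. `except` is skipped.
3. `else` runs (try completed without exception): `items.append('M')` → items = ['Z', 'M'].
Result: ['Z', 'M']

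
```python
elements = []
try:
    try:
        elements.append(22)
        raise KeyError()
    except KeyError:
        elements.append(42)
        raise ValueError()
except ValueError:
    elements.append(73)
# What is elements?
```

Step-by-step execution trace:
1. Inner try: `elements.append(22)` → elements = [22].
2. `raise KeyError()` raises KeyError.
3. Inner `except KeyError` matches → `elements.append(42)` → elements = [22, 42].
4. `raise ValueError()` raises ValueError; propagates to outer try.
5. Outer `except ValueError` matches → `elements.append(73)` → elements = [22, 42, 73].
Result: [22, 42, 73]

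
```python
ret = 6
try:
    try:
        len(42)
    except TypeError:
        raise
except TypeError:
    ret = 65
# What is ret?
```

Step-by-step execution trace:
1. Inner try: `len(42)` raises TypeError.
2. Inner `except TypeError` matches; bare `raise` re-raises the same TypeError.
3. Outer `except TypeError` matches → ret = 65.
Result: 65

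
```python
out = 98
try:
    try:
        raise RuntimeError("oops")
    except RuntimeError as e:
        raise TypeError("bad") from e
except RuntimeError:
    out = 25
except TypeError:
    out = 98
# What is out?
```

Step-by-step execution trace:
1. Inner try raises RuntimeError; inner `except RuntimeError as e` catches it.
2. `raise TypeError(...) from e` raises TypeError (RuntimeError is attached as __cause__, but only TypeError is active).
3. Outer `except RuntimeError` does not match TypeError; skipped.
4. Outer `except TypeError` matches → out = 98.
Result: 98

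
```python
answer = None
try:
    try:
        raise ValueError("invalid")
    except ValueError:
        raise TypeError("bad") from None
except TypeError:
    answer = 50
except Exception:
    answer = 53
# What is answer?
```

Step-by-step execution trace:
1. Inner try raises ValueError; inner `except ValueError` catches it.
2. `raise TypeError(...) from None` raises TypeError (from None suppresses __context__, but the active exception is still TypeError).
3. Outer `except TypeError` matches → answer = 50.
4. `except Exception` is not reached.
Result: 50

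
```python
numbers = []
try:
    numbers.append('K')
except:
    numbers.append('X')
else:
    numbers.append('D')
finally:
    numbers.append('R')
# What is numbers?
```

Step-by-step execution trace:
1. try: `numbers.append('K')` → numbers = ['K']. No exception raised.
2. `except` is skipped.
3. `else` runs: `numbers.append('D')` → numbers = ['K', 'D'].
4. `finally` always runs: `numbers.append('R')` → numbers = ['K', 'D', 'R'].
Result: ['K', 'D', 'R']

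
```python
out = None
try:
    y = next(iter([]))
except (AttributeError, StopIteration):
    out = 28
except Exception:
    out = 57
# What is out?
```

Step-by-step execution trace:
1. `y = next(iter([]))` raises StopIteration.
2. `except (AttributeError, StopIteration)` matches (StopIteration is in the tuple) → out = 28.
3. `except Exception` is not reached.
Result: 28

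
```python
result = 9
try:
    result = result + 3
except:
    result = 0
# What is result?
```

Step-by-step execution trace:
1. result starts at 9.
2. try: `result = result + 3` → result = 12. No exception raised.
3. `except` is skipped.
Result: 12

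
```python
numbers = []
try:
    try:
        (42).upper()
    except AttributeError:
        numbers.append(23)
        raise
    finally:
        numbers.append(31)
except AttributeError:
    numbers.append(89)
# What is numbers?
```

Step-by-step execution trace:
1. Inner try: `(42).upper()` raises AttributeError.
2. Inner `except AttributeError` matches → `numbers.append(23)` → numbers = [23].
3. bare `raise` re-raises AttributeError.
4. Inner `finally` runs during unwinding: `numbers.append(31)` → numbers = [23, 31].
5. Outer `except AttributeError` matches → `numbers.append(89)` → numbers = [23, 31, 89].
Result: [23, 31, 89]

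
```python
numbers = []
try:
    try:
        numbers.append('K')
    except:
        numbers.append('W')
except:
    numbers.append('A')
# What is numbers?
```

Step-by-step execution trace:
1. Inner try: `numbers.append('K')` → numbers = ['K']. No exception raised.
2. Inner `except` is skipped.
3. Inner try completes normally; outer `except` is skipped.
Result: ['K']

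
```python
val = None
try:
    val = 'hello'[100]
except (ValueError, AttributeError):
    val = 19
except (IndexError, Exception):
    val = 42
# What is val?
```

Step-by-step execution trace:
1. `val = 'hello'[100]` raises IndexError.
2. `except (ValueError, AttributeError)` does not match IndexError; skipped.
3. `except (IndexError, Exception)` matches (IndexError is in the tuple) → val = 42.
Result: 42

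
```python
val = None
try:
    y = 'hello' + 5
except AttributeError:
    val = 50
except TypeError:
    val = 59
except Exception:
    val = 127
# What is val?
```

Step-by-step execution trace:
1. `y = 'hello' + 5` raises TypeError.
2. `except AttributeError` does not match TypeError; skipped.
3. `except TypeError` matches → val = 59.
4. Remaining except clauses are skipped.
Result: 59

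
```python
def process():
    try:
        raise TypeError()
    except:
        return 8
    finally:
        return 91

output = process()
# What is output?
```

Step-by-step execution trace:
1. `process()` enters try: `raise TypeError()` raises TypeError.
2. bare `except` matches → `return 8` sets pending return value 8.
3. Before returning, `finally: return 91` runs and overrides the pending return.
4. process() returns 91 → output = 91.
Result: 91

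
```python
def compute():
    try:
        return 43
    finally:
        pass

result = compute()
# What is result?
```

Step-by-step execution trace:
1. `compute()` enters try: `return 43` sets pending return value 43.
2. Before returning, `finally: pass` runs (no effect).
3. compute() returns 43 → result = 43.
Result: 43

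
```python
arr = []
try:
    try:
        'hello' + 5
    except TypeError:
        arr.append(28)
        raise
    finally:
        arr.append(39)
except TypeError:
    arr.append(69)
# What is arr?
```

Step-by-step execution trace:
1. Inner try: `'hello' + 5` raises TypeError.
2. Inner `except TypeError` matches → `arr.append(28)` → arr = [28].
3. bare `raise` re-raises TypeError.
4. Inner `finally` runs during unwinding: `arr.append(39)` → arr = [28, 39].
5. Outer `except TypeError` matches → `arr.append(69)` → arr = [28, 39, 69].
Result: [28, 39, 69]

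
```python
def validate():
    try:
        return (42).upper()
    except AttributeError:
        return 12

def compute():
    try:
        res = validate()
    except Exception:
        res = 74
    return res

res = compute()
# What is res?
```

Step-by-step execution trace:
1. `compute()` calls `validate()`.
2. In validate: `(42).upper()` raises AttributeError; `except AttributeError` catches it → returns 12.
3. In compute: `res = validate()` → res = 12. No exception reaches compute.
4. `except Exception` is skipped; compute returns 12.
5. res = 12.
Result: 12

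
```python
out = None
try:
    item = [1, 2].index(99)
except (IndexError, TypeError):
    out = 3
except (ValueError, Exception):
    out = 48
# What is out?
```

Step-by-step execution trace:
1. `item = [1, 2].index(99)` raises ValueError.
2. `except (IndexError, TypeError)` does not match ValueError; skipped.
3. `except (ValueError, Exception)` matches (ValueError is in the tuple) → out = 48.
Result: 48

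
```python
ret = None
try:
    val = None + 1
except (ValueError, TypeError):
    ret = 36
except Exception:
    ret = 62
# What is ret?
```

Step-by-step execution trace:
1. `val = None + 1` raises TypeError.
2. `except (ValueError, TypeError)` matches (TypeError is in the tuple) → ret = 36.
3. `except Exception` is not reached.
Result: 36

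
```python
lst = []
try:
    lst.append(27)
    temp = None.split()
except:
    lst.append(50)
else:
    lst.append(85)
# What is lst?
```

Step-by-step execution trace:
1. try: `lst.append(27)` → lst = [27].
2. `temp = None.split()` raises AttributeError.
3. bare `except` matches → `lst.append(50)` → lst = [27, 50].
4. `else` is skipped (an exception was raised).
Result: [27, 50]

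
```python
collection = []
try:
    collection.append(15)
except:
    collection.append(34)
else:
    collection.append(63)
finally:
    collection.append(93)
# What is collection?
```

Step-by-step execution trace:
1. try: `collection.append(15)` → collection = [15]. No exception raised.
2. `except` is skipped.
3. `else` runs: `collection.append(63)` → collection = [15, 63].
4. `finally` always runs: `collection.append(93)` → collection = [15, 63, 93].
Result: [15, 63, 93]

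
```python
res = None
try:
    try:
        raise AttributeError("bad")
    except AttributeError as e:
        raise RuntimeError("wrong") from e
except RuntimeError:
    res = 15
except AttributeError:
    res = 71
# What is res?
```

Step-by-step execution trace:
1. Inner try raises AttributeError; inner `except AttributeError as e` catches it.
2. `raise RuntimeError(...) from e` raises RuntimeError (AttributeError is attached as __cause__, but only RuntimeError is active).
3. Outer `except RuntimeError` matches → res = 15.
4. `except AttributeError` is not reached.
Result: 15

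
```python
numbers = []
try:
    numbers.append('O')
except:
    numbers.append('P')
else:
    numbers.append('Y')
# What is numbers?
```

Step-by-step execution trace:
1. try: `numbers.append('O')` → numbers = ['O']. No exception raised.
2. `except` is skipped.
3. `else` runs (try completed without exception): `numbers.append('Y')` → numbers = ['O', 'Y'].
Result: ['O', 'Y']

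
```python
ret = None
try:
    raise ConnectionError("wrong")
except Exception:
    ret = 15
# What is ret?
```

Step-by-step execution trace:
1. `raise ConnectionError(...)` raises ConnectionError.
2. `except Exception` matches (ConnectionError is a subclass of Exception) → ret = 15.
Result: 15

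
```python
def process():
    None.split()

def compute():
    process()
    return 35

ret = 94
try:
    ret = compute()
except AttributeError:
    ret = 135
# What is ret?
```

Step-by-step execution trace:
1. ret starts at 94.
2. try: `compute()` calls `process()`.
3. `process()` evaluates `None.split()`, which raises AttributeError; it propagates through compute (uncaught).
4. `return 35` in compute is not reached; the assignment to ret does not complete.
5. `except AttributeError` matches → ret = 135.
Result: 135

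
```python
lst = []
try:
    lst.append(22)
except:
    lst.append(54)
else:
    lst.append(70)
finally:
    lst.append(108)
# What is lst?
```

Step-by-step execution trace:
1. try: `lst.append(22)` → lst = [22]. No exception raised.
2. `except` is skipped.
3. `else` runs: `lst.append(70)` → lst = [22, 70].
4. `finally` always runs: `lst.append(108)` → lst = [22, 70, 108].
Result: [22, 70, 108]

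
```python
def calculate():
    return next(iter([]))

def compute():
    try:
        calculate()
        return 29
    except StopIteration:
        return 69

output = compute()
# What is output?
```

Step-by-step execution trace:
1. `compute()` calls `calculate()`.
2. `calculate()` evaluates `next(iter([]))`, which raises StopIteration; it propagates to the caller.
3. `return 29` is not reached.
4. `except StopIteration` in compute matches → returns 69.
5. output = 69.
Result: 69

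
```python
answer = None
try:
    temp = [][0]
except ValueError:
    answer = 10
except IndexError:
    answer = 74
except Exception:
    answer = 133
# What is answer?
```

Step-by-step execution trace:
1. `temp = [][0]` raises IndexError.
2. `except ValueError` does not match IndexError; skipped.
3. `except IndexError` matches → answer = 74.
4. Remaining except clauses are skipped.
Result: 74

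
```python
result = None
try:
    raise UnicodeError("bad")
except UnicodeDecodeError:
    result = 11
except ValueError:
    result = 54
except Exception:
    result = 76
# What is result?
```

Step-by-step execution trace:
1. `raise UnicodeError(...)` raises UnicodeError.
2. `except UnicodeDecodeError` does not match (UnicodeError is not a subclass of UnicodeDecodeError); skipped.
3. `except ValueError` matches (UnicodeError is a subclass of ValueError) → result = 54.
4. `except Exception` is not reached.
Result: 54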